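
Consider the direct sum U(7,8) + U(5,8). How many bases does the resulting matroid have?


Bases of a direct sum M1 + M2: |B| = |B(M1)| * |B(M2)|.
|B(U(7,8))| = C(8,7) = 8.
|B(U(5,8))| = C(8,5) = 56.
Total bases = 8 * 56 = 448.

448


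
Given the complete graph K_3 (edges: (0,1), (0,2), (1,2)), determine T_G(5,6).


T(K_3; x,y) = x^2 + x + y.
T(5,6) = 25 + 5 + 6 = 36.

36


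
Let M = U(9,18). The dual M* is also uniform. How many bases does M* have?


The dual of U(r,n) is U(n-r, n) = U(9,18).
Bases of U(9,18) are all (9)-element subsets.
|B(M*)| = C(18,9) = 48620.

48620


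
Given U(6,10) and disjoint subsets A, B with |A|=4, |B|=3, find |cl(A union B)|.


|A union B| = 4 + 3 = 7 (disjoint).
In U(6,10), cl(S) = S if |S| < 6, else cl(S) = E.
Since 7 >= 6, cl(A union B) = E.
|cl(A union B)| = 10.

10


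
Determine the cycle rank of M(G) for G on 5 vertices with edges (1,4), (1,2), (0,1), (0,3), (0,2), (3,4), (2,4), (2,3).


Cycle rank (nullity) = |E| - r(M) = |E| - (|V| - c).
|E| = 8, |V| = 5, c = 1.
Nullity = 8 - (5 - 1) = 8 - 4 = 4.

4


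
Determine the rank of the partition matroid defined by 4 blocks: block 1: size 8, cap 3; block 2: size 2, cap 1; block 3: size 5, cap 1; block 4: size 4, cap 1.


Rank of a partition matroid = sum of min(|Si|, ci) for each block.
= min(8,3) + min(2,1) + min(5,1) + min(4,1)
= 3 + 1 + 1 + 1
= 6.

6


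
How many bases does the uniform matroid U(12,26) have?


Bases of U(12,26) are all 12-element subsets of the 26-element ground set.
Number of bases = C(26,12).
C(26,12) = 26! / (12! * 14!) = 9657700.

9657700


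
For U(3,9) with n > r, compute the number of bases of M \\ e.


Deleting e from U(3,9) gives U(3,8) since n > r.
Bases of U(3,8) = C(8,3) = (8 * 7 * 6) / (1 * 2 * 3) = 56.

56


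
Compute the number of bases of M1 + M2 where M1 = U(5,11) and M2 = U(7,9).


Bases of a direct sum M1 + M2: |B| = |B(M1)| * |B(M2)|.
|B(U(5,11))| = C(11,5) = 462.
|B(U(7,9))| = C(9,7) = 36.
Total bases = 462 * 36 = 16632.

16632


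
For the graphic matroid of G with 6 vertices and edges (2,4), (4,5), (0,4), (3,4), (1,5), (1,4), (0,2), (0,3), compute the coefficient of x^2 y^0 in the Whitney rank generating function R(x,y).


R(x,y) = sum over A in 2^E of x^(r(E)-r(A)) * y^(|A|-r(A)).
G has 6 vertices, 8 edges. r(E) = 5.
Enumerate all 2^8 = 256 subsets.
Count subsets with r(E)-r(A)=2 and |A|-r(A)=0: 53.

53


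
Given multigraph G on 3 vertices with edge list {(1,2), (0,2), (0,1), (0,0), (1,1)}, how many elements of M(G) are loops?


In a graphic matroid, a loop is a self-loop edge (u,u) with rank 0.
Examining all 5 edges for self-loops...
Self-loops found: (0,0), (1,1)
Number of loops = 2.

2


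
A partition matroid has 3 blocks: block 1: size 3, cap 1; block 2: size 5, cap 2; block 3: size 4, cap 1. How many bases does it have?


A basis picks exactly ci elements from block i.
Number of bases = product of C(|Si|, ci).
= C(3,1) * C(5,2) * C(4,1)
= 3 * 10 * 4
= 120.

120


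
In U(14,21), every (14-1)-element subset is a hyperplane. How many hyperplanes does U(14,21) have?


Hyperplanes of U(14,21) are flats of rank 13.
In a uniform matroid, these are exactly the (13)-element subsets.
Count = C(21,13) = 203490.

203490


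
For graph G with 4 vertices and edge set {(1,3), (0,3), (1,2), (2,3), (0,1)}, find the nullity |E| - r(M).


Cycle rank (nullity) = |E| - r(M) = |E| - (|V| - c).
|E| = 5, |V| = 4, c = 1.
Nullity = 5 - (4 - 1) = 5 - 3 = 2.

2


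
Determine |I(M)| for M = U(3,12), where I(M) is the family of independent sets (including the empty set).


Independent sets of U(3,12) are all subsets of size <= 3.
Count = (12 choose 0) + (12 choose 1) + (12 choose 2) + (12 choose 3)
     = 1 + 12 + 66 + 220
     = 299.

299


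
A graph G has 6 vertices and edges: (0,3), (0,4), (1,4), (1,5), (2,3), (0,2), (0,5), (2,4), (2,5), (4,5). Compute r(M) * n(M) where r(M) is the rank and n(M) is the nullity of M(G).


r(M) = |V| - c = 6 - 1 = 5.
nullity = |E| - r(M) = 10 - 5 = 5.
Product = 5 * 5 = 25.

25


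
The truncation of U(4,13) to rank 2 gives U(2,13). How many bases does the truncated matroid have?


Truncating U(4,13) to rank 2 gives U(2,13).
Bases of U(2,13) are all 2-element subsets of 13 elements.
Number of bases = C(13,2) = (13 * 12) / (1 * 2) = 78.

78


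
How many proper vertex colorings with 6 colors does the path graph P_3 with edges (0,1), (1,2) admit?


P(P_3, k) = k * (k-1)^(2).
P(6) = 6 * 5^2 = 6 * 25 = 150.

150


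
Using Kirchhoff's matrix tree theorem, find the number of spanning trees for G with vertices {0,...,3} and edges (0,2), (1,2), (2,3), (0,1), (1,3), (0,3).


By Kirchhoff's matrix tree theorem, the number of spanning trees equals
the determinant of any cofactor of the Laplacian matrix L.
G has 4 vertices and 6 edges.
Computing the (3 x 3) cofactor determinant gives 16.

16


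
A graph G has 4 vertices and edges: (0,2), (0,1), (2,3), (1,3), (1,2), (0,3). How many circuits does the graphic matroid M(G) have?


A circuit in a graphic matroid = edge set of a simple cycle.
G has 4 vertices and 6 edges.
Enumerating all minimal edge subsets forming cycles...
Total circuits found: 7.

7


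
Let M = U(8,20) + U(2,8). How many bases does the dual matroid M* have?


(M1+M2)* = M1* + M2*.
M1* = U(12,20), bases: C(20,12) = 125970.
M2* = U(6,8), bases: C(8,6) = 28.
|B(M*)| = 125970 * 28 = 3527160.

3527160


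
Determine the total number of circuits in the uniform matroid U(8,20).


In U(8,20), circuits are the (9)-element subsets.
Any set of 9 elements is dependent, and removing any one element gives
an independent set of size 8, so it is a minimal dependent set.
Number of circuits = C(20,9) = 20! / (9! * 11!) = 167960.

167960


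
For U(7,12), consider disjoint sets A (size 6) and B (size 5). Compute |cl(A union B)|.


|A union B| = 6 + 5 = 11 (disjoint).
In U(7,12), cl(S) = S if |S| < 7, else cl(S) = E.
Since 11 >= 7, cl(A union B) = E.
|cl(A union B)| = 12.

12


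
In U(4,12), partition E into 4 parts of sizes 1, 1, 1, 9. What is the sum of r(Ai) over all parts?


r(Ai) = min(|Ai|, 4) for each part.
Sum = min(1,4) + min(1,4) + min(1,4) + min(9,4)
    = 1 + 1 + 1 + 4
    = 7.

7


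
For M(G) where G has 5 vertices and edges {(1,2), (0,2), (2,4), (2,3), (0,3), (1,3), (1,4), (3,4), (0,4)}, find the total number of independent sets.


An independent set in a graphic matroid is an acyclic edge subset.
G has 5 vertices and 9 edges.
Enumerate all 2^9 = 512 subsets, checking for acyclicity.
Total independent sets = 198.

198


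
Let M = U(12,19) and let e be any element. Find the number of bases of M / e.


Contracting e from U(12,19) gives U(11,18).
Bases of U(11,18) = (18 choose 11) = 31824.

31824


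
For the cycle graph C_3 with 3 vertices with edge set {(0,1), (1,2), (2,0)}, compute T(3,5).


T(C_3; x,y) = x + x^2 + ... + x^(2) + y.
T(3,5) = 3^1 + 3^2 + 5
= 3 + 9 + 5
= 17.

17


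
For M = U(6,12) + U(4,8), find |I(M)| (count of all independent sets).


For a direct sum, |I(M1+M2)| = |I(M1)| * |I(M2)|.
|I(U(6,12))| = sum C(12,k) for k=0..6 = 2510.
|I(U(4,8))| = sum C(8,k) for k=0..4 = 163.
Total = 2510 * 163 = 409130.

409130


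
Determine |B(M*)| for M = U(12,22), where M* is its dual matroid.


The dual of U(r,n) is U(n-r, n) = U(10,22).
Bases of U(10,22) are all (10)-element subsets.
|B(M*)| = C(22,10) = 646646.

646646


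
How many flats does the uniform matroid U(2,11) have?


Flats of U(2,11): every subset of size < 2 is a flat, plus E itself.
Count = C(11,0) + C(11,1) + 1
     = 1 + 11 + 1
     = 13.

13


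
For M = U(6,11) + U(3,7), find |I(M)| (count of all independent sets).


For a direct sum, |I(M1+M2)| = |I(M1)| * |I(M2)|.
|I(U(6,11))| = sum C(11,k) for k=0..6 = 1486.
|I(U(3,7))| = sum C(7,k) for k=0..3 = 64.
Total = 1486 * 64 = 95104.

95104


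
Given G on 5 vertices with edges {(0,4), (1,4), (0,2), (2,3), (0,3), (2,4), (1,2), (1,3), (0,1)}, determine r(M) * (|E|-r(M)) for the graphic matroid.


r(M) = |V| - c = 5 - 1 = 4.
nullity = |E| - r(M) = 9 - 4 = 5.
Product = 4 * 5 = 20.

20


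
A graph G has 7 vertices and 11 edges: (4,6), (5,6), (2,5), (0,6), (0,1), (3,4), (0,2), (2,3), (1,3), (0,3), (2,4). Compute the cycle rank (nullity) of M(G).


Cycle rank (nullity) = |E| - r(M) = |E| - (|V| - c).
|E| = 11, |V| = 7, c = 1.
Nullity = 11 - (7 - 1) = 11 - 6 = 5.

5


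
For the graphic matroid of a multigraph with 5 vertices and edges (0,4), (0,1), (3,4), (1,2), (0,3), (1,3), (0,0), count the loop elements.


In a graphic matroid, a loop is a self-loop edge (u,u) with rank 0.
Examining all 7 edges for self-loops...
Self-loops found: (0,0)
Number of loops = 1.

1


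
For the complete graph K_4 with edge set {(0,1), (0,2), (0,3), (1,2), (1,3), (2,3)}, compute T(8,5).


T(K_4; x,y) = x^3 + 3x^2 + 4xy + 2x + y^3 + 3y^2 + 2y.
Substituting x=8, y=5:
= 512 + 192 + 160 + 16 + 125 + 75 + 10
= 1090.

1090


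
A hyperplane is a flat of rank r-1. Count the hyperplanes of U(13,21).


Hyperplanes of U(13,21) are flats of rank 12.
In a uniform matroid, these are exactly the (12)-element subsets.
Count = C(21,12) = 293930.

293930


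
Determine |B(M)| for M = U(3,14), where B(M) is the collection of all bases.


Bases of U(3,14) are all 3-element subsets of the 14-element ground set.
Number of bases = C(14,3).
C(14,3) = (14 * 13 * 12) / (1 * 2 * 3) = 364.

364


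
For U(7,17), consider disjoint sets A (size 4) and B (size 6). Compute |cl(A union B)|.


|A union B| = 4 + 6 = 10 (disjoint).
In U(7,17), cl(S) = S if |S| < 7, else cl(S) = E.
Since 10 >= 7, cl(A union B) = E.
|cl(A union B)| = 17.

17


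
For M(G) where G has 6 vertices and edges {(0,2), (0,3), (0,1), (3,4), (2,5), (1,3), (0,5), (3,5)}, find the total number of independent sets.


An independent set in a graphic matroid is an acyclic edge subset.
G has 6 vertices and 8 edges.
Enumerate all 2^8 = 256 subsets, checking for acyclicity.
Total independent sets = 164.

164


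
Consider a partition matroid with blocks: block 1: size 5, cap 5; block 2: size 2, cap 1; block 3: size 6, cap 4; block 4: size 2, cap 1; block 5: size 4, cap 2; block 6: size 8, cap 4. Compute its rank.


Rank of a partition matroid = sum of min(|Si|, ci) for each block.
= min(5,5) + min(2,1) + min(6,4) + min(2,1) + min(4,2) + min(8,4)
= 5 + 1 + 4 + 1 + 2 + 4
= 17.

17


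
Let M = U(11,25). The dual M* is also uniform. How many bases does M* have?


The dual of U(r,n) is U(n-r, n) = U(14,25).
Bases of U(14,25) are all (14)-element subsets.
|B(M*)| = C(25,14) = 25! / (14! * 11!) = 4457400.

4457400


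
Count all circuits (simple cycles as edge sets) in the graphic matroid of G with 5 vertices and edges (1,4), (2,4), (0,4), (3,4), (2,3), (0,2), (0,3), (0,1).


A circuit in a graphic matroid = edge set of a simple cycle.
G has 5 vertices and 8 edges.
Enumerating all minimal edge subsets forming cycles...
Total circuits found: 12.

12


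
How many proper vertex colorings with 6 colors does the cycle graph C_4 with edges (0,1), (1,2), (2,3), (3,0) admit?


P(C_4, k) = (k-1)^4 + (-1)^4*(k-1).
P(6) = (5)^4 + 5
= 625 + 5 = 630.

630


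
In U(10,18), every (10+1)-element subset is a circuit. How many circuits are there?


In U(10,18), circuits are the (11)-element subsets.
Any set of 11 elements is dependent, and removing any one element gives
an independent set of size 10, so it is a minimal dependent set.
Number of circuits = (18 choose 11) = 31824.

31824


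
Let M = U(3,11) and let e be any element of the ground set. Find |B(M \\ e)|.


Deleting e from U(3,11) gives U(3,10) since n > r.
Bases of U(3,10) = (10 choose 3) = 120.

120


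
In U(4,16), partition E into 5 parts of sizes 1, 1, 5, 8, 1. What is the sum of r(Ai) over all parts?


r(Ai) = min(|Ai|, 4) for each part.
Sum = min(1,4) + min(1,4) + min(5,4) + min(8,4) + min(1,4)
    = 1 + 1 + 4 + 4 + 1
    = 11.

11


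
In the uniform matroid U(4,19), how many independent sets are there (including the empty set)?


Independent sets of U(4,19) are all subsets of size <= 4.
Count = C(19,0) + C(19,1) + C(19,2) + C(19,3) + C(19,4)
     = 1 + 19 + 171 + 969 + 3876
     = 5036.

5036


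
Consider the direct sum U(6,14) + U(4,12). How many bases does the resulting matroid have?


Bases of a direct sum M1 + M2: |B| = |B(M1)| * |B(M2)|.
|B(U(6,14))| = C(14,6) = 3003.
|B(U(4,12))| = C(12,4) = 495.
Total bases = 3003 * 495 = 1486485.

1486485


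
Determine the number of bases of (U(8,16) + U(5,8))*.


(M1+M2)* = M1* + M2*.
M1* = U(8,16), bases: C(16,8) = 12870.
M2* = U(3,8), bases: C(8,3) = 56.
|B(M*)| = 12870 * 56 = 720720.

720720


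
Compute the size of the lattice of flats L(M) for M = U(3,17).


Flats of U(3,17): every subset of size < 3 is a flat, plus E itself.
Count = C(17,0) + C(17,1) + C(17,2) + 1
     = 1 + 17 + 136 + 1
     = 155.

155


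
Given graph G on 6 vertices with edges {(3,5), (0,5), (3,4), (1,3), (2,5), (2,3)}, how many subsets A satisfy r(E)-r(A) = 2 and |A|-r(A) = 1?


R(x,y) = sum over A in 2^E of x^(r(E)-r(A)) * y^(|A|-r(A)).
G has 6 vertices, 6 edges. r(E) = 5.
Enumerate all 2^6 = 64 subsets.
Count subsets with r(E)-r(A)=2 and |A|-r(A)=1: 3.

3


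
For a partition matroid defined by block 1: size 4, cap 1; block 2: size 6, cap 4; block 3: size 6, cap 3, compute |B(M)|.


A basis picks exactly ci elements from block i.
Number of bases = product of C(|Si|, ci).
= C(4,1) * C(6,4) * C(6,3)
= 4 * 15 * 20
= 1200.

1200


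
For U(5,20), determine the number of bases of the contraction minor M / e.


Contracting e from U(5,20) gives U(4,19).
Bases of U(4,19) = (19 choose 4) = 3876.

3876


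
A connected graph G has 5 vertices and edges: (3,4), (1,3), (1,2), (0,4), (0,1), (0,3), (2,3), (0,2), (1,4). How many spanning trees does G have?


By Kirchhoff's matrix tree theorem, the number of spanning trees equals
the determinant of any cofactor of the Laplacian matrix L.
G has 5 vertices and 9 edges.
Computing the (4 x 4) cofactor determinant gives 75.

75


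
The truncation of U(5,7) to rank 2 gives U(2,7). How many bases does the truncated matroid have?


Truncating U(5,7) to rank 2 gives U(2,7).
Bases of U(2,7) are all 2-element subsets of 7 elements.
Number of bases = C(7,2) = 7! / (2! * 5!) = 21.

21


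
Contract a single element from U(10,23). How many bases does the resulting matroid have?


Contracting e from U(10,23) gives U(9,22).
Bases of U(9,22) = (22 choose 9) = 497420.

497420


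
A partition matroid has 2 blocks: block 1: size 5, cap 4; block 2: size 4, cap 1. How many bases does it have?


A basis picks exactly ci elements from block i.
Number of bases = product of C(|Si|, ci).
= C(5,4) * C(4,1)
= 5 * 4
= 20.

20


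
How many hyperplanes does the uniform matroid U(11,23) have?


Hyperplanes of U(11,23) are flats of rank 10.
In a uniform matroid, these are exactly the (10)-element subsets.
Count = C(23,10) = 1144066.

1144066


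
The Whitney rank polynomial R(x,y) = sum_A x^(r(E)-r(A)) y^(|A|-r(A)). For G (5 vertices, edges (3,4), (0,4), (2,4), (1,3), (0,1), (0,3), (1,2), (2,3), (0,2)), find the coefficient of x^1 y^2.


R(x,y) = sum over A in 2^E of x^(r(E)-r(A)) * y^(|A|-r(A)).
G has 5 vertices, 9 edges. r(E) = 4.
Enumerate all 2^9 = 512 subsets.
Count subsets with r(E)-r(A)=1 and |A|-r(A)=2: 15.

15


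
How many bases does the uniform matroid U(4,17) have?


Bases of U(4,17) are all 4-element subsets of the 17-element ground set.
Number of bases = C(17,4).
(17 choose 4) = 2380.

2380


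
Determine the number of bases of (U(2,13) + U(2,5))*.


(M1+M2)* = M1* + M2*.
M1* = U(11,13), bases: C(13,11) = 78.
M2* = U(3,5), bases: C(5,3) = 10.
|B(M*)| = 78 * 10 = 780.

780


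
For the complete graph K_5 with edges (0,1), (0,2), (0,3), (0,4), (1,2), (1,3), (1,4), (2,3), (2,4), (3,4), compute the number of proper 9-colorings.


P(K_5, k) = k(k-1)(k-2)...(k-4).
P(9) = (9) * (8) * (7) * (6) * (5) = 15120.

15120


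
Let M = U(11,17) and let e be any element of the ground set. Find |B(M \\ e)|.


Deleting e from U(11,17) gives U(11,16) since n > r.
Bases of U(11,16) = C(16,11) = 16! / (11! * 5!) = 4368.

4368


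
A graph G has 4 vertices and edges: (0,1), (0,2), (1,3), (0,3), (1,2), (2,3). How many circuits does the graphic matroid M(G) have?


A circuit in a graphic matroid = edge set of a simple cycle.
G has 4 vertices and 6 edges.
Enumerating all minimal edge subsets forming cycles...
Total circuits found: 7.

7


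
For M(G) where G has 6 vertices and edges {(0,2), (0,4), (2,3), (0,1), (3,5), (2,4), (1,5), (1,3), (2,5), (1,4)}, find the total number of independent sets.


An independent set in a graphic matroid is an acyclic edge subset.
G has 6 vertices and 10 edges.
Enumerate all 2^10 = 1024 subsets, checking for acyclicity.
Total independent sets = 476.

476


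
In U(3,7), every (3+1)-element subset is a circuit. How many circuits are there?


In U(3,7), circuits are the (4)-element subsets.
Any set of 4 elements is dependent, and removing any one element gives
an independent set of size 3, so it is a minimal dependent set.
Number of circuits = (7 choose 4) = 35.

35


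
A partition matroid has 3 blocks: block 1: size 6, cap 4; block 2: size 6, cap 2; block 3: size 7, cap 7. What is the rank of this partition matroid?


Rank of a partition matroid = sum of min(|Si|, ci) for each block.
= min(6,4) + min(6,2) + min(7,7)
= 4 + 2 + 7
= 13.

13


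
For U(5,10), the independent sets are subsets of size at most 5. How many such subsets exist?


Independent sets of U(5,10) are all subsets of size <= 5.
Count = (10 choose 0) + (10 choose 1) + (10 choose 2) + (10 choose 3) + (10 choose 4) + (10 choose 5)
     = 1 + 10 + 45 + 120 + 210 + 252
     = 638.

638


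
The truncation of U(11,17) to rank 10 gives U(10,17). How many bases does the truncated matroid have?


Truncating U(11,17) to rank 10 gives U(10,17).
Bases of U(10,17) are all 10-element subsets of 17 elements.
Number of bases = C(17,10) = 19448.

19448


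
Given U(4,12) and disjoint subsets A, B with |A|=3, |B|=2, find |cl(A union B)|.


|A union B| = 3 + 2 = 5 (disjoint).
In U(4,12), cl(S) = S if |S| < 4, else cl(S) = E.
Since 5 >= 4, cl(A union B) = E.
|cl(A union B)| = 12.

12


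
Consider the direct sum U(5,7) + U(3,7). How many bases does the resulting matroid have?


Bases of a direct sum M1 + M2: |B| = |B(M1)| * |B(M2)|.
|B(U(5,7))| = C(7,5) = 21.
|B(U(3,7))| = C(7,3) = 35.
Total bases = 21 * 35 = 735.

735


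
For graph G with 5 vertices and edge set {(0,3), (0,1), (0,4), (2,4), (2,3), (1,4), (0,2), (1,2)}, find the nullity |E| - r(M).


Cycle rank (nullity) = |E| - r(M) = |E| - (|V| - c).
|E| = 8, |V| = 5, c = 1.
Nullity = 8 - (5 - 1) = 8 - 4 = 4.

4


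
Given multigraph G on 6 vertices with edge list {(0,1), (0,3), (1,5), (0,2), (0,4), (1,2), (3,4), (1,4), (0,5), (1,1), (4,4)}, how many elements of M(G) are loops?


In a graphic matroid, a loop is a self-loop edge (u,u) with rank 0.
Examining all 11 edges for self-loops...
Self-loops found: (1,1), (4,4)
Number of loops = 2.

2


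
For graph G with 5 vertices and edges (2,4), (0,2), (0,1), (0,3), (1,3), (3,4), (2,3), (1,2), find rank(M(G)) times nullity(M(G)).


r(M) = |V| - c = 5 - 1 = 4.
nullity = |E| - r(M) = 8 - 4 = 4.
Product = 4 * 4 = 16.

16


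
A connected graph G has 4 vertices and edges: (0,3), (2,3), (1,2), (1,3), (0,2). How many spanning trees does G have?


By Kirchhoff's matrix tree theorem, the number of spanning trees equals
the determinant of any cofactor of the Laplacian matrix L.
G has 4 vertices and 5 edges.
Computing the (3 x 3) cofactor determinant gives 8.

8


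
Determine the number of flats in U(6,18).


Flats of U(6,18): every subset of size < 6 is a flat, plus E itself.
Count = (18 choose 0) + (18 choose 1) + (18 choose 2) + (18 choose 3) + (18 choose 4) + (18 choose 5) + 1
     = 1 + 18 + 153 + 816 + 3060 + 8568 + 1
     = 12617.

12617


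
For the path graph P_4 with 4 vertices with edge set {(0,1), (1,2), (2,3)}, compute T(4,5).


A path on 4 vertices is a tree with 3 edges.
T(x,y) = x^(3) for any tree.
T(4,5) = 4^3 = 64.

64


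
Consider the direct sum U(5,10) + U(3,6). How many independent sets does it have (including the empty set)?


For a direct sum, |I(M1+M2)| = |I(M1)| * |I(M2)|.
|I(U(5,10))| = sum C(10,k) for k=0..5 = 638.
|I(U(3,6))| = sum C(6,k) for k=0..3 = 42.
Total = 638 * 42 = 26796.

26796


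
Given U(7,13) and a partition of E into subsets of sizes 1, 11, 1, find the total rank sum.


r(Ai) = min(|Ai|, 7) for each part.
Sum = min(1,7) + min(11,7) + min(1,7)
    = 1 + 7 + 1
    = 9.

9


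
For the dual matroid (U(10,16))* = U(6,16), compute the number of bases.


The dual of U(r,n) is U(n-r, n) = U(6,16).
Bases of U(6,16) are all (6)-element subsets.
|B(M*)| = (16 choose 6) = 8008.

8008


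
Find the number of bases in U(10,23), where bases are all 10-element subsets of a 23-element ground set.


Bases of U(10,23) are all 10-element subsets of the 23-element ground set.
Number of bases = C(23,10).
C(23,10) = 23! / (10! * 13!) = 1144066.

1144066


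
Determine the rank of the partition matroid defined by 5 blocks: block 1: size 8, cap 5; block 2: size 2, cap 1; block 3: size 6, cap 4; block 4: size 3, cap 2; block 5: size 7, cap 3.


Rank of a partition matroid = sum of min(|Si|, ci) for each block.
= min(8,5) + min(2,1) + min(6,4) + min(3,2) + min(7,3)
= 5 + 1 + 4 + 2 + 3
= 15.

15


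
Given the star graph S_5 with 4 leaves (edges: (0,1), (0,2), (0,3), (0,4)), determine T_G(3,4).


A star on 5 vertices is a tree with 4 edges.
T(x,y) = x^(4) for any tree.
T(3,4) = 3^4 = 81.

81


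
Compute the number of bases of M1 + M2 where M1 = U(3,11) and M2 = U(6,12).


Bases of a direct sum M1 + M2: |B| = |B(M1)| * |B(M2)|.
|B(U(3,11))| = C(11,3) = 165.
|B(U(6,12))| = C(12,6) = 924.
Total bases = 165 * 924 = 152460.

152460


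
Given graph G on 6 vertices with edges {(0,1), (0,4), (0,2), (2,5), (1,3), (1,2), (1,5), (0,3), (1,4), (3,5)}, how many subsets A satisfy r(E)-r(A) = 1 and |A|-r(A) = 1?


R(x,y) = sum over A in 2^E of x^(r(E)-r(A)) * y^(|A|-r(A)).
G has 6 vertices, 10 edges. r(E) = 5.
Enumerate all 2^10 = 1024 subsets.
Count subsets with r(E)-r(A)=1 and |A|-r(A)=1: 135.

135


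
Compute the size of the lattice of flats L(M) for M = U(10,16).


Flats of U(10,16): every subset of size < 10 is a flat, plus E itself.
Count = C(16,0) + C(16,1) + C(16,2) + C(16,3) + C(16,4) + C(16,5) + C(16,6) + C(16,7) + C(16,8) + C(16,9) + 1
     = 1 + 16 + 120 + 560 + 1820 + 4368 + 8008 + 11440 + 12870 + 11440 + 1
     = 50644.

50644


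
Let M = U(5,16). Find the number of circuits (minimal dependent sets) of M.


In U(5,16), circuits are the (6)-element subsets.
Any set of 6 elements is dependent, and removing any one element gives
an independent set of size 5, so it is a minimal dependent set.
Number of circuits = (16 choose 6) = 8008.

8008


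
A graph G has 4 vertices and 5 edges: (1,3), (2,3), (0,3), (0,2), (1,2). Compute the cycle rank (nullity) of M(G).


Cycle rank (nullity) = |E| - r(M) = |E| - (|V| - c).
|E| = 5, |V| = 4, c = 1.
Nullity = 5 - (4 - 1) = 5 - 3 = 2.

2


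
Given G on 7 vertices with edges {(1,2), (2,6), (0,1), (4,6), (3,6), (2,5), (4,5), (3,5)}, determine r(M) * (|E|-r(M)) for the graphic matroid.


r(M) = |V| - c = 7 - 1 = 6.
nullity = |E| - r(M) = 8 - 6 = 2.
Product = 6 * 2 = 12.

12


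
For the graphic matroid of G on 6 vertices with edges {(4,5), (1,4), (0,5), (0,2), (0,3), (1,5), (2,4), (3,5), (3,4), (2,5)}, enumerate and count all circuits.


A circuit in a graphic matroid = edge set of a simple cycle.
G has 6 vertices and 10 edges.
Enumerating all minimal edge subsets forming cycles...
Total circuits found: 20.

20


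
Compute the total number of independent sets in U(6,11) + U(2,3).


For a direct sum, |I(M1+M2)| = |I(M1)| * |I(M2)|.
|I(U(6,11))| = sum C(11,k) for k=0..6 = 1486.
|I(U(2,3))| = sum C(3,k) for k=0..2 = 7.
Total = 1486 * 7 = 10402.

10402


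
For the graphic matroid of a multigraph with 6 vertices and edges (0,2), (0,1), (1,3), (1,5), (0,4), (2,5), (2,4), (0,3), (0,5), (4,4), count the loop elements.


In a graphic matroid, a loop is a self-loop edge (u,u) with rank 0.
Examining all 10 edges for self-loops...
Self-loops found: (4,4)
Number of loops = 1.

1


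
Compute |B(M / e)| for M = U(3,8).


Contracting e from U(3,8) gives U(2,7).
Bases of U(2,7) = (7 choose 2) = 21.

21


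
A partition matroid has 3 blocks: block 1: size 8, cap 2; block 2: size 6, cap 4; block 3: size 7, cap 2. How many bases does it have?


A basis picks exactly ci elements from block i.
Number of bases = product of C(|Si|, ci).
= C(8,2) * C(6,4) * C(7,2)
= 28 * 15 * 21
= 8820.

8820


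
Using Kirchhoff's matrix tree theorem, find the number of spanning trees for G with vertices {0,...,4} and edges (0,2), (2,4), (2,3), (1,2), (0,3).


By Kirchhoff's matrix tree theorem, the number of spanning trees equals
the determinant of any cofactor of the Laplacian matrix L.
G has 5 vertices and 5 edges.
Computing the (4 x 4) cofactor determinant gives 3.

3


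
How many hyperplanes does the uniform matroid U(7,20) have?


Hyperplanes of U(7,20) are flats of rank 6.
In a uniform matroid, these are exactly the (6)-element subsets.
Count = C(20,6) = 38760.

38760


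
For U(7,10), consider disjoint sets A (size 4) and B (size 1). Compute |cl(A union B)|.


|A union B| = 4 + 1 = 5 (disjoint).
In U(7,10), cl(S) = S if |S| < 7, else cl(S) = E.
Since 5 < 7, cl(A union B) = A union B.
|cl(A union B)| = 5.

5


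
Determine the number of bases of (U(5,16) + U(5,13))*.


(M1+M2)* = M1* + M2*.
M1* = U(11,16), bases: C(16,11) = 4368.
M2* = U(8,13), bases: C(13,8) = 1287.
|B(M*)| = 4368 * 1287 = 5621616.

5621616


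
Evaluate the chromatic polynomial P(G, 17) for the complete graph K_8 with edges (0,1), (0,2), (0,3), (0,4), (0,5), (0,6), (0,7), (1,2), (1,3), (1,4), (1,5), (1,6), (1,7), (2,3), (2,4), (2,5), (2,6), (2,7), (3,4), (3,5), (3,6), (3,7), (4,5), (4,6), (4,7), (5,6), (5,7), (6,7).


P(K_8, k) = k(k-1)(k-2)...(k-7).
P(17) = (17) * (16) * (15) * (14) * (13) * (12) * (11) * (10) = 980179200.

980179200


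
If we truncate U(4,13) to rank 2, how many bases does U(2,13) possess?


Truncating U(4,13) to rank 2 gives U(2,13).
Bases of U(2,13) are all 2-element subsets of 13 elements.
Number of bases = C(13,2) = (13 * 12) / (1 * 2) = 78.

78


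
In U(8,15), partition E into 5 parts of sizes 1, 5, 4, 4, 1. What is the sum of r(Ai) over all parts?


r(Ai) = min(|Ai|, 8) for each part.
Sum = min(1,8) + min(5,8) + min(4,8) + min(4,8) + min(1,8)
    = 1 + 5 + 4 + 4 + 1
    = 15.

15


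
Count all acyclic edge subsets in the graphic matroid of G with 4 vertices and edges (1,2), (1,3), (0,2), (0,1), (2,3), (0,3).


An independent set in a graphic matroid is an acyclic edge subset.
G has 4 vertices and 6 edges.
Enumerate all 2^6 = 64 subsets, checking for acyclicity.
Total independent sets = 38.

38


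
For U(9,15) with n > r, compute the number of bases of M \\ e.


Deleting e from U(9,15) gives U(9,14) since n > r.
Bases of U(9,14) = (14 choose 9) = 2002.

2002


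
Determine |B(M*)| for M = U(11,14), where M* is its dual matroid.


The dual of U(r,n) is U(n-r, n) = U(3,14).
Bases of U(3,14) are all (3)-element subsets.
|B(M*)| = C(14,3) = 14! / (3! * 11!) = 364.

364


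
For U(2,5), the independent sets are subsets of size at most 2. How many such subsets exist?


Independent sets of U(2,5) are all subsets of size <= 2.
Count = (5 choose 0) + (5 choose 1) + (5 choose 2)
     = 1 + 5 + 10
     = 16.

16


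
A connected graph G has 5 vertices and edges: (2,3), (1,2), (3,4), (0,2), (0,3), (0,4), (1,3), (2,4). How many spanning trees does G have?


By Kirchhoff's matrix tree theorem, the number of spanning trees equals
the determinant of any cofactor of the Laplacian matrix L.
G has 5 vertices and 8 edges.
Computing the (4 x 4) cofactor determinant gives 40.

40


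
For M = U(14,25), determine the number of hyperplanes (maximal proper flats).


Hyperplanes of U(14,25) are flats of rank 13.
In a uniform matroid, these are exactly the (13)-element subsets.
Count = C(25,13) = 25! / (13! * 12!) = 5200300.

5200300


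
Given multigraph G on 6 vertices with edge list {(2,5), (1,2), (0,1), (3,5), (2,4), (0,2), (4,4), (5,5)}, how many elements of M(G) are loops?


In a graphic matroid, a loop is a self-loop edge (u,u) with rank 0.
Examining all 8 edges for self-loops...
Self-loops found: (4,4), (5,5)
Number of loops = 2.

2


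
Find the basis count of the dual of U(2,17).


The dual of U(r,n) is U(n-r, n) = U(15,17).
Bases of U(15,17) are all (15)-element subsets.
|B(M*)| = (17 choose 15) = 136.

136


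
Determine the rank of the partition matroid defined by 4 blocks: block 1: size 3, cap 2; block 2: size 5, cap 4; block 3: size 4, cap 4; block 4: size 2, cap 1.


Rank of a partition matroid = sum of min(|Si|, ci) for each block.
= min(3,2) + min(5,4) + min(4,4) + min(2,1)
= 2 + 4 + 4 + 1
= 11.

11


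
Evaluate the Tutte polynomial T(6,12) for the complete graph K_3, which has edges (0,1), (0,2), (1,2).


T(K_3; x,y) = x^2 + x + y.
T(6,12) = 36 + 6 + 12 = 54.

54


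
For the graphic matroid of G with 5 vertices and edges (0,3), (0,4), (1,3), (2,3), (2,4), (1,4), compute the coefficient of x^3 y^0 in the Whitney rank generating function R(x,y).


R(x,y) = sum over A in 2^E of x^(r(E)-r(A)) * y^(|A|-r(A)).
G has 5 vertices, 6 edges. r(E) = 4.
Enumerate all 2^6 = 64 subsets.
Count subsets with r(E)-r(A)=3 and |A|-r(A)=0: 6.

6


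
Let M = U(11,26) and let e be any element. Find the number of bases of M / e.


Contracting e from U(11,26) gives U(10,25).
Bases of U(10,25) = C(25,10) = 25! / (10! * 15!) = 3268760.

3268760


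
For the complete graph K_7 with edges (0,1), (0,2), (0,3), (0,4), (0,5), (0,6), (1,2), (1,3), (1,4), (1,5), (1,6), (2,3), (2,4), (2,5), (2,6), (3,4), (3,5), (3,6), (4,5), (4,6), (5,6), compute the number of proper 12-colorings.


P(K_7, k) = k(k-1)(k-2)...(k-6).
P(12) = (12) * (11) * (10) * (9) * (8) * (7) * (6) = 3991680.

3991680


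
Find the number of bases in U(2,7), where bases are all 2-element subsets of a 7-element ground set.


Bases of U(2,7) are all 2-element subsets of the 7-element ground set.
Number of bases = C(7,2).
C(7,2) = 7! / (2! * 5!) = 21.

21


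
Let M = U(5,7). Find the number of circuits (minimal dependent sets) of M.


In U(5,7), circuits are the (6)-element subsets.
Any set of 6 elements is dependent, and removing any one element gives
an independent set of size 5, so it is a minimal dependent set.
Number of circuits = (7 choose 6) = 7.

7


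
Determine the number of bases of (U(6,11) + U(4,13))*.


(M1+M2)* = M1* + M2*.
M1* = U(5,11), bases: C(11,5) = 462.
M2* = U(9,13), bases: C(13,9) = 715.
|B(M*)| = 462 * 715 = 330330.

330330


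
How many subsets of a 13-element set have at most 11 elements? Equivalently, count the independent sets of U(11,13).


Independent sets of U(11,13) are all subsets of size <= 11.
Count = C(13,0) + C(13,1) + C(13,2) + C(13,3) + C(13,4) + C(13,5) + C(13,6) + C(13,7) + C(13,8) + C(13,9) + C(13,10) + C(13,11)
     = 1 + 13 + 78 + 286 + 715 + 1287 + 1716 + 1716 + 1287 + 715 + 286 + 78
     = 8178.

8178


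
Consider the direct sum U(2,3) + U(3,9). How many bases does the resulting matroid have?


Bases of a direct sum M1 + M2: |B| = |B(M1)| * |B(M2)|.
|B(U(2,3))| = C(3,2) = 3.
|B(U(3,9))| = C(9,3) = 84.
Total bases = 3 * 84 = 252.

252


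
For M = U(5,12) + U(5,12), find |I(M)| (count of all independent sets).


For a direct sum, |I(M1+M2)| = |I(M1)| * |I(M2)|.
|I(U(5,12))| = sum C(12,k) for k=0..5 = 1586.
|I(U(5,12))| = sum C(12,k) for k=0..5 = 1586.
Total = 1586 * 1586 = 2515396.

2515396


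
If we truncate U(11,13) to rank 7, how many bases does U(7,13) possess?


Truncating U(11,13) to rank 7 gives U(7,13).
Bases of U(7,13) are all 7-element subsets of 13 elements.
Number of bases = C(13,7) = 1716.

1716


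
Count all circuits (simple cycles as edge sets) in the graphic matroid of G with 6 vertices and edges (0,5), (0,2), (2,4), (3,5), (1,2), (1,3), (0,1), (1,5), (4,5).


A circuit in a graphic matroid = edge set of a simple cycle.
G has 6 vertices and 9 edges.
Enumerating all minimal edge subsets forming cycles...
Total circuits found: 12.

12


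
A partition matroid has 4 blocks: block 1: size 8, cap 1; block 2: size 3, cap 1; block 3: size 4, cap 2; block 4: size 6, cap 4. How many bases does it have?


A basis picks exactly ci elements from block i.
Number of bases = product of C(|Si|, ci).
= C(8,1) * C(3,1) * C(4,2) * C(6,4)
= 8 * 3 * 6 * 15
= 2160.

2160


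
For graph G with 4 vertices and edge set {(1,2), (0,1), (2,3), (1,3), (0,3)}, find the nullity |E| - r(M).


Cycle rank (nullity) = |E| - r(M) = |E| - (|V| - c).
|E| = 5, |V| = 4, c = 1.
Nullity = 5 - (4 - 1) = 5 - 3 = 2.

2


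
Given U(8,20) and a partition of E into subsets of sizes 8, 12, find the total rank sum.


r(Ai) = min(|Ai|, 8) for each part.
Sum = min(8,8) + min(12,8)
    = 8 + 8
    = 16.

16


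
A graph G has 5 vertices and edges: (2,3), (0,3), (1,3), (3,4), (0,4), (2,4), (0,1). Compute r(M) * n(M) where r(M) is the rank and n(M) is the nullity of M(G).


r(M) = |V| - c = 5 - 1 = 4.
nullity = |E| - r(M) = 7 - 4 = 3.
Product = 4 * 3 = 12.

12


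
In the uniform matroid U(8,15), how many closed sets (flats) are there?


Flats of U(8,15): every subset of size < 8 is a flat, plus E itself.
Count = (15 choose 0) + (15 choose 1) + (15 choose 2) + (15 choose 3) + (15 choose 4) + (15 choose 5) + (15 choose 6) + (15 choose 7) + 1
     = 1 + 15 + 105 + 455 + 1365 + 3003 + 5005 + 6435 + 1
     = 16385.

16385


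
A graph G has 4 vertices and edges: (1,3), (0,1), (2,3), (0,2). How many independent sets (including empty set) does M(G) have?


An independent set in a graphic matroid is an acyclic edge subset.
G has 4 vertices and 4 edges.
Enumerate all 2^4 = 16 subsets, checking for acyclicity.
Total independent sets = 15.

15


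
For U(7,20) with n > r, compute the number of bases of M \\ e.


Deleting e from U(7,20) gives U(7,19) since n > r.
Bases of U(7,19) = C(19,7) = 19! / (7! * 12!) = 50388.

50388


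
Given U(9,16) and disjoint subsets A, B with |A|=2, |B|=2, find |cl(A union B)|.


|A union B| = 2 + 2 = 4 (disjoint).
In U(9,16), cl(S) = S if |S| < 9, else cl(S) = E.
Since 4 < 9, cl(A union B) = A union B.
|cl(A union B)| = 4.

4


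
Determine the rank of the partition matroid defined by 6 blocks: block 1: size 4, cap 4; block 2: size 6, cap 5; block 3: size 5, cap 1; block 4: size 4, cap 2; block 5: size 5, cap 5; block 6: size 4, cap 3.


Rank of a partition matroid = sum of min(|Si|, ci) for each block.
= min(4,4) + min(6,5) + min(5,1) + min(4,2) + min(5,5) + min(4,3)
= 4 + 5 + 1 + 2 + 5 + 3
= 20.

20


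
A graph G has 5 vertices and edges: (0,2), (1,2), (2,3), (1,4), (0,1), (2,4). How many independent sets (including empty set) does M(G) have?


An independent set in a graphic matroid is an acyclic edge subset.
G has 5 vertices and 6 edges.
Enumerate all 2^6 = 64 subsets, checking for acyclicity.
Total independent sets = 48.

48


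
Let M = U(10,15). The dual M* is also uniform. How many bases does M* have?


The dual of U(r,n) is U(n-r, n) = U(5,15).
Bases of U(5,15) are all (5)-element subsets.
|B(M*)| = C(15,5) = 3003.

3003


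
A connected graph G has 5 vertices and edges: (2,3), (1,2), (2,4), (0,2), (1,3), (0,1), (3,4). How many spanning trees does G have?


By Kirchhoff's matrix tree theorem, the number of spanning trees equals
the determinant of any cofactor of the Laplacian matrix L.
G has 5 vertices and 7 edges.
Computing the (4 x 4) cofactor determinant gives 21.

21


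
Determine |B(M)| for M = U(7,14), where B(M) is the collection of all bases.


Bases of U(7,14) are all 7-element subsets of the 14-element ground set.
Number of bases = C(14,7).
C(14,7) = 3432.

3432


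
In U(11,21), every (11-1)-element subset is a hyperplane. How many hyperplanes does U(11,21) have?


Hyperplanes of U(11,21) are flats of rank 10.
In a uniform matroid, these are exactly the (10)-element subsets.
Count = C(21,10) = 21! / (10! * 11!) = 352716.

352716


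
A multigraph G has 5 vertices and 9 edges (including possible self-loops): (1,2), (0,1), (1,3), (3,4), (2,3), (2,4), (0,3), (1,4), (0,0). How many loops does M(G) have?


In a graphic matroid, a loop is a self-loop edge (u,u) with rank 0.
Examining all 9 edges for self-loops...
Self-loops found: (0,0)
Number of loops = 1.

1


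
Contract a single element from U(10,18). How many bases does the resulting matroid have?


Contracting e from U(10,18) gives U(9,17).
Bases of U(9,17) = C(17,9) = 17! / (9! * 8!) = 24310.

24310


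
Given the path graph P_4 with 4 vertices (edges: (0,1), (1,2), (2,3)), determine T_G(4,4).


A path on 4 vertices is a tree with 3 edges.
T(x,y) = x^(3) for any tree.
T(4,4) = 4^3 = 64.

64


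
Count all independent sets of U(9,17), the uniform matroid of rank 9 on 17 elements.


Independent sets of U(9,17) are all subsets of size <= 9.
Count = (17 choose 0) + (17 choose 1) + (17 choose 2) + (17 choose 3) + (17 choose 4) + (17 choose 5) + (17 choose 6) + (17 choose 7) + (17 choose 8) + (17 choose 9)
     = 1 + 17 + 136 + 680 + 2380 + 6188 + 12376 + 19448 + 24310 + 24310
     = 89846.

89846


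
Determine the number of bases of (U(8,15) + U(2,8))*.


(M1+M2)* = M1* + M2*.
M1* = U(7,15), bases: C(15,7) = 6435.
M2* = U(6,8), bases: C(8,6) = 28.
|B(M*)| = 6435 * 28 = 180180.

180180


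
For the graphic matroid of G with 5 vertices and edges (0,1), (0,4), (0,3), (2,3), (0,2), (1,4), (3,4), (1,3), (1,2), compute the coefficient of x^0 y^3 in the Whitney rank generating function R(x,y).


R(x,y) = sum over A in 2^E of x^(r(E)-r(A)) * y^(|A|-r(A)).
G has 5 vertices, 9 edges. r(E) = 4.
Enumerate all 2^9 = 512 subsets.
Count subsets with r(E)-r(A)=0 and |A|-r(A)=3: 36.

36


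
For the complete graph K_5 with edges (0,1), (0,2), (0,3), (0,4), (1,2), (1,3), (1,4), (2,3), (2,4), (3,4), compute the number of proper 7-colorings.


P(K_5, k) = k(k-1)(k-2)...(k-4).
P(7) = (7) * (6) * (5) * (4) * (3) = 2520.

2520


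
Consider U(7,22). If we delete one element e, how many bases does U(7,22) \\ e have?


Deleting e from U(7,22) gives U(7,21) since n > r.
Bases of U(7,21) = C(21,7) = 21! / (7! * 14!) = 116280.

116280


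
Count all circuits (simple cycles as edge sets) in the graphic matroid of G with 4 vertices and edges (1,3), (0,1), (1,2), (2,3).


A circuit in a graphic matroid = edge set of a simple cycle.
G has 4 vertices and 4 edges.
Enumerating all minimal edge subsets forming cycles...
Total circuits found: 1.

1


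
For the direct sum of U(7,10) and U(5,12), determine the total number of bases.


Bases of a direct sum M1 + M2: |B| = |B(M1)| * |B(M2)|.
|B(U(7,10))| = C(10,7) = 120.
|B(U(5,12))| = C(12,5) = 792.
Total bases = 120 * 792 = 95040.

95040


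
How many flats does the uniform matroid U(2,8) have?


Flats of U(2,8): every subset of size < 2 is a flat, plus E itself.
Count = C(8,0) + C(8,1) + 1
     = 1 + 8 + 1
     = 10.

10


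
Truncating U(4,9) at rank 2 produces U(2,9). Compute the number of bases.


Truncating U(4,9) to rank 2 gives U(2,9).
Bases of U(2,9) are all 2-element subsets of 9 elements.
Number of bases = C(9,2) = 9! / (2! * 7!) = 36.

36
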